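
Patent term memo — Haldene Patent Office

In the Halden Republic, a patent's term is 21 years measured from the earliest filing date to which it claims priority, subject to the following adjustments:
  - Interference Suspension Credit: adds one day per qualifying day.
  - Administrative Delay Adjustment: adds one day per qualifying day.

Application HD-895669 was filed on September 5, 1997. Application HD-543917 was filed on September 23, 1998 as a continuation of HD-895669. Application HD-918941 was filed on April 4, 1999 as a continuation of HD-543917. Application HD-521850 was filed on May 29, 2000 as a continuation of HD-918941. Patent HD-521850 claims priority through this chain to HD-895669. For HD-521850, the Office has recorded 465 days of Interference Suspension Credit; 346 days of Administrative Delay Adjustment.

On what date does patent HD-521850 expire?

Earliest priority filing: 5 September 1997.
Base term: 5 September 1997 + 21 years → 5 September 2018.
Interference Suspension Credit: +465 days → 14 December 2019.
Administrative Delay Adjustment: +346 days → 24 November 2020.

2020-11-24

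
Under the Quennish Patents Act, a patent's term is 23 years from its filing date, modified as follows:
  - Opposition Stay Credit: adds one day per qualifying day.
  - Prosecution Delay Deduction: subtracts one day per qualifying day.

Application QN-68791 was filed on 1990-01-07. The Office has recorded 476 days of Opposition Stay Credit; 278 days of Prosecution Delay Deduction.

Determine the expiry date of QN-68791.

July 24, 2013

Base term: filing date + 23 years → 7 January 2013.
Opposition Stay Credit: +476 days → 28 April 2014.
Prosecution Delay Deduction: −278 days → 24 July 2013.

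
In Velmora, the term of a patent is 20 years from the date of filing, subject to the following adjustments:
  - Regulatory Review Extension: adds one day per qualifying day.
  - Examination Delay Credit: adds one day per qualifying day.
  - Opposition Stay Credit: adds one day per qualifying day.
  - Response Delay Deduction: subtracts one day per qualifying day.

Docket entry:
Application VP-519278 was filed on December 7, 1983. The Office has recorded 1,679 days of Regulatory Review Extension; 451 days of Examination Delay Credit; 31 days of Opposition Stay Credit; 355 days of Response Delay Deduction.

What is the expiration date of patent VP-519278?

Base term: filing date + 20 years → 7 December 2003.
Regulatory Review Extension: +1679 days → 12 July 2008.
Examination Delay Credit: +451 days → 6 October 2009.
Opposition Stay Credit: +31 days → 6 November 2009.
Response Delay Deduction: −355 days → 16 November 2008.

November 16, 2008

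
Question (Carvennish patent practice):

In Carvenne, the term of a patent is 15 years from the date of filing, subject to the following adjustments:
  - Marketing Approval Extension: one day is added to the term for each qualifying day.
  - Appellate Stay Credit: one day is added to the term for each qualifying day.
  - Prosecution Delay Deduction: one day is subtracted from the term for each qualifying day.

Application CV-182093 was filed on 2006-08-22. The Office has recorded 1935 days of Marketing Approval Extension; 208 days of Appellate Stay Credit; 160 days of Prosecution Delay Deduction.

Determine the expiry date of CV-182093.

Base term: filing date + 15 years → 22 August 2021.
Marketing Approval Extension: +1935 days → 9 December 2026.
Appellate Stay Credit: +208 days → 5 July 2027.
Prosecution Delay Deduction: −160 days → 26 January 2027.

January 26, 2027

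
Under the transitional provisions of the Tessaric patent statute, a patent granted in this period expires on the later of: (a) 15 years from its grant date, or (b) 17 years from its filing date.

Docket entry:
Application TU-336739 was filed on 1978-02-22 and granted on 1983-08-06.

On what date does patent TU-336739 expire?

1998-08-06

(a) grant + 15 years → 6 August 1998.
(b) filing + 17 years → 22 February 1995.
Later of the two: 6 August 1998.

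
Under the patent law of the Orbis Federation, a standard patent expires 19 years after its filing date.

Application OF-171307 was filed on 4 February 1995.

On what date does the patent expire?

Filing date + 19 years → 4 February 2014.

2014-02-04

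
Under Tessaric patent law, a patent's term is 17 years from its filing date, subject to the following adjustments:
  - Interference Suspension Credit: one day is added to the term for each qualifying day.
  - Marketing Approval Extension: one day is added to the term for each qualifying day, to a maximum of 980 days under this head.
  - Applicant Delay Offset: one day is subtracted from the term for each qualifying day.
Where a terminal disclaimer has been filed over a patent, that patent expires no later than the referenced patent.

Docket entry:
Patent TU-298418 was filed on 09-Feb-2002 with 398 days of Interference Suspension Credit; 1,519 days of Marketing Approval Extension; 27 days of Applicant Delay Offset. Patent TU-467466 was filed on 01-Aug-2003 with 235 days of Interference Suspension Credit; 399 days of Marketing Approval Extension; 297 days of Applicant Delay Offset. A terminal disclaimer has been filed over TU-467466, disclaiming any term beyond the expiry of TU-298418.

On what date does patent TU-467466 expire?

2021-07-04

Natural term of TU-467466:
  Base: filing + 17 years → 1 August 2020.
  Interference Suspension Credit: +235 days → 24 March 2021.
  Marketing Approval Extension: 399 days (within the 980-day cap) → +399 days → 27 April 2022.
  Applicant Delay Offset: −297 days → 4 July 2021.
Expiry of referenced patent TU-298418:
  Base: filing + 17 years → 9 February 2019.
  Interference Suspension Credit: +398 days → 13 March 2020.
  Marketing Approval Extension: 1519 days claimed exceeds the 980-day cap, so +980 days → 18 November 2022.
  Applicant Delay Offset: −27 days → 22 October 2022.
Terminal disclaimer: TU-467466 expires on the earlier of 4 July 2021 and 22 October 2022.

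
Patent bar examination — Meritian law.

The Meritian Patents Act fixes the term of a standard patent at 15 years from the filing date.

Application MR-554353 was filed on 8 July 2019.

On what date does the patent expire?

2034-07-08

Filing date + 15 years → 8 July 2034.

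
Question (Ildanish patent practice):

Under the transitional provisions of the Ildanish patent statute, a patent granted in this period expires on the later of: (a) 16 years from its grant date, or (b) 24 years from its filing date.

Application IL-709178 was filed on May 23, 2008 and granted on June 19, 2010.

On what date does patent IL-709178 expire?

(a) grant + 16 years → 19 June 2026.
(b) filing + 24 years → 23 May 2032.
Later of the two: 23 May 2032.

May 23, 2032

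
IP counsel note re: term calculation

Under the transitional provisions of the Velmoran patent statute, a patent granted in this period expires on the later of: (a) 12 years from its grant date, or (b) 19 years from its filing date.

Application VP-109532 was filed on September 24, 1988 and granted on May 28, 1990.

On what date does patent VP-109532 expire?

(a) grant + 12 years → 28 May 2002.
(b) filing + 19 years → 24 September 2007.
Later of the two: 24 September 2007.

September 24, 2007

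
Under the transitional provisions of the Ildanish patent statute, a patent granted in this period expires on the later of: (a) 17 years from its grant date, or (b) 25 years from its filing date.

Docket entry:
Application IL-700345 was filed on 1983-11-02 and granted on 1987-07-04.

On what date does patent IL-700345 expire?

2008-11-02

(a) grant + 17 years → 4 July 2004.
(b) filing + 25 years → 2 November 2008.
Later of the two: 2 November 2008.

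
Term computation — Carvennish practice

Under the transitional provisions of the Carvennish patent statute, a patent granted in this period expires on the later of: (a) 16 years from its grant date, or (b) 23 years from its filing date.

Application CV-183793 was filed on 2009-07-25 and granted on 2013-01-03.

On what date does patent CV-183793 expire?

(a) grant + 16 years → 3 January 2029.
(b) filing + 23 years → 25 July 2032.
Later of the two: 25 July 2032.

July 25, 2032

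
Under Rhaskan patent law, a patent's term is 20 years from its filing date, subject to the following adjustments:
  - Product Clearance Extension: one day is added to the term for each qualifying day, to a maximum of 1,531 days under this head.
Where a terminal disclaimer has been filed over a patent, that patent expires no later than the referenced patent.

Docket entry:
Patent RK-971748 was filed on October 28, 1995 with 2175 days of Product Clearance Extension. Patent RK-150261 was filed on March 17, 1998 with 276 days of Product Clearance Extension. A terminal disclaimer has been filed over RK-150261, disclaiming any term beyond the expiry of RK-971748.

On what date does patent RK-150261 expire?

Natural term of RK-150261:
  Base: filing + 20 years → 17 March 2018.
  Product Clearance Extension: 276 days (within the 1531-day cap) → +276 days → 18 December 2018.
Expiry of referenced patent RK-971748:
  Base: filing + 20 years → 28 October 2015.
  Product Clearance Extension: 2175 days claimed exceeds the 1531-day cap, so +1531 days → 6 January 2020.
Terminal disclaimer: RK-150261 expires on the earlier of 18 December 2018 and 6 January 2020.

2018-12-18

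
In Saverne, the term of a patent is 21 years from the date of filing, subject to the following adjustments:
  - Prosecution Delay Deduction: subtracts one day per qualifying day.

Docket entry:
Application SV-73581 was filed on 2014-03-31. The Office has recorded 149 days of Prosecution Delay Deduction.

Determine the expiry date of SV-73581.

November 2, 2034

Base term: filing date + 21 years → 31 March 2035.
Prosecution Delay Deduction: −149 days → 2 November 2034.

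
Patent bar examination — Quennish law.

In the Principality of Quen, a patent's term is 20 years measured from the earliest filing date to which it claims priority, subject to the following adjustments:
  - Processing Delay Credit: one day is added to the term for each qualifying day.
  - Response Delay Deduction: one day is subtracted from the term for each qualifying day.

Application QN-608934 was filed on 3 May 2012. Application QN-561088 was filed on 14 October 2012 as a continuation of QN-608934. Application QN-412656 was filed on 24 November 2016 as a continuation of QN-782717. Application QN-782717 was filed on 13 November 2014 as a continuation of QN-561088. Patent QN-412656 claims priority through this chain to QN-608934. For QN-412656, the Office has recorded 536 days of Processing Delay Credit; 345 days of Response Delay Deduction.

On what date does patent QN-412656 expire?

Earliest priority filing: 3 May 2012.
Base term: 3 May 2012 + 20 years → 3 May 2032.
Processing Delay Credit: +536 days → 21 October 2033.
Response Delay Deduction: −345 days → 10 November 2032.

2032-11-10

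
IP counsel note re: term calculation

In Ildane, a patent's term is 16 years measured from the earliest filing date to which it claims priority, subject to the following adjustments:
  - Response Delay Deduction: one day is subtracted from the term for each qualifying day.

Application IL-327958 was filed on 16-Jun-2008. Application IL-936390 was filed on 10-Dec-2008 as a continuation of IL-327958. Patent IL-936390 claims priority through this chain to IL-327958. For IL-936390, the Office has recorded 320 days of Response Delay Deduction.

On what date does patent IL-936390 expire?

Earliest priority filing: 16 June 2008.
Base term: 16 June 2008 + 16 years → 16 June 2024.
Response Delay Deduction: −320 days → 1 August 2023.

2023-08-01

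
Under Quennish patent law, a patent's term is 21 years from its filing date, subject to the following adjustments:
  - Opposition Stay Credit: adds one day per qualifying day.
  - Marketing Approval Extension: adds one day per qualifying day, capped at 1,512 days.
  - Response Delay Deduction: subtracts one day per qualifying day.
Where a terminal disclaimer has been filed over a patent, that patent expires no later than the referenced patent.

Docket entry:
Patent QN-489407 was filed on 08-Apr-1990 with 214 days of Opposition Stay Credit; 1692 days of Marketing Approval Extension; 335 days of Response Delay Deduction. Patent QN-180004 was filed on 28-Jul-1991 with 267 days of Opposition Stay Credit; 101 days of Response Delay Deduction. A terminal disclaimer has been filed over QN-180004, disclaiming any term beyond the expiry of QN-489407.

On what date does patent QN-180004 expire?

Natural term of QN-180004:
  Base: filing + 21 years → 28 July 2012.
  Opposition Stay Credit: +267 days → 21 April 2013.
  Response Delay Deduction: −101 days → 10 January 2013.
Expiry of referenced patent QN-489407:
  Base: filing + 21 years → 8 April 2011.
  Opposition Stay Credit: +214 days → 8 November 2011.
  Marketing Approval Extension: 1692 days claimed exceeds the 1512-day cap, so +1512 days → 29 December 2015.
  Response Delay Deduction: −335 days → 28 January 2015.
Terminal disclaimer: QN-180004 expires on the earlier of 10 January 2013 and 28 January 2015.

2013-01-10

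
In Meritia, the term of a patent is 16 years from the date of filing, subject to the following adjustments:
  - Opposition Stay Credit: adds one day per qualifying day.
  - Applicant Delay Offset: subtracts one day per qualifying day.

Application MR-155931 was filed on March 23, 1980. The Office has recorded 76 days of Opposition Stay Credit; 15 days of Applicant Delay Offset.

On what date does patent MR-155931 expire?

May 23, 1996

Base term: filing date + 16 years → 23 March 1996.
Opposition Stay Credit: +76 days → 7 June 1996.
Applicant Delay Offset: −15 days → 23 May 1996.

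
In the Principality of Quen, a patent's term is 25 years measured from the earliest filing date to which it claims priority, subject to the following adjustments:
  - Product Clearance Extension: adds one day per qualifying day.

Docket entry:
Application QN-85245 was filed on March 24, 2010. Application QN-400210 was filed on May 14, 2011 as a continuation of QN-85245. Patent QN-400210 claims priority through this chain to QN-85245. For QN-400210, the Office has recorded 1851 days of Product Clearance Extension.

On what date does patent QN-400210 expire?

Earliest priority filing: 24 March 2010.
Base term: 24 March 2010 + 25 years → 24 March 2035.
Product Clearance Extension: +1851 days → 17 April 2040.

April 17, 2040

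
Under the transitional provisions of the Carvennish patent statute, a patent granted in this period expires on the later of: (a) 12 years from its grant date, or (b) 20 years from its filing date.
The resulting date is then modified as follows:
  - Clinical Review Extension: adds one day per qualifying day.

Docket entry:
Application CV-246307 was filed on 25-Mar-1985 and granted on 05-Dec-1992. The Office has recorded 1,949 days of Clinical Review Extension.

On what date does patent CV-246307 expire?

2010-07-26

(a) grant + 12 years → 5 December 2004.
(b) filing + 20 years → 25 March 2005.
Later of the two: 25 March 2005.
Clinical Review Extension: +1949 days → 26 July 2010.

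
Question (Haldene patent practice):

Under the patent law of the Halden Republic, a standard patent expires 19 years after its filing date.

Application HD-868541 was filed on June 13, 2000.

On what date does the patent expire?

2019-06-13

Filing date + 19 years → 13 June 2019.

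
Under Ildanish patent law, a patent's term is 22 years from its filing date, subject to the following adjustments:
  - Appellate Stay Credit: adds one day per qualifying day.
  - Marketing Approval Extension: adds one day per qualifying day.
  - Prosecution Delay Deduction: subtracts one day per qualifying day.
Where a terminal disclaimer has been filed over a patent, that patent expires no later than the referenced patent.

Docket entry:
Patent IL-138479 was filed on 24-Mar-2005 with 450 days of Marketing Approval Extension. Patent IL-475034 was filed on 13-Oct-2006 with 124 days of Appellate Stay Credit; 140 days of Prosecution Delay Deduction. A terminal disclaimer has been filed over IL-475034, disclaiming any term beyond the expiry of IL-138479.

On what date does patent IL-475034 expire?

Natural term of IL-475034:
  Base: filing + 22 years → 13 October 2028.
  Appellate Stay Credit: +124 days → 14 February 2029.
  Prosecution Delay Deduction: −140 days → 27 September 2028.
Expiry of referenced patent IL-138479:
  Base: filing + 22 years → 24 March 2027.
  Marketing Approval Extension: +450 days → 16 June 2028.
Terminal disclaimer: IL-475034 expires on the earlier of 27 September 2028 and 16 June 2028.

June 16, 2028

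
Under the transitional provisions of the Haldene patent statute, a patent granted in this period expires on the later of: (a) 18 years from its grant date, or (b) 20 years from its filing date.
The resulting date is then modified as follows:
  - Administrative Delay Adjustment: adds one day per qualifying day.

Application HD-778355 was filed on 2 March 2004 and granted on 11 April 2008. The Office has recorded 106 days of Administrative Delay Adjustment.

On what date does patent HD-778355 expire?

(a) grant + 18 years → 11 April 2026.
(b) filing + 20 years → 2 March 2024.
Later of the two: 11 April 2026.
Administrative Delay Adjustment: +106 days → 26 July 2026.

2026-07-26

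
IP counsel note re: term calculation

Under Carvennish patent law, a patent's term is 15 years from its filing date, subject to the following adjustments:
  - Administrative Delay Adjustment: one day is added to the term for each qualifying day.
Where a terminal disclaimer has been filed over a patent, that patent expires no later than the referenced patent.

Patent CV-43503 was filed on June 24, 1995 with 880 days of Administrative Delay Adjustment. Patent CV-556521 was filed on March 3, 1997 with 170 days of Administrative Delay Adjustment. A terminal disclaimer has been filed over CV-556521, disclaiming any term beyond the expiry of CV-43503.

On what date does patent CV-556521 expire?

August 20, 2012

Natural term of CV-556521:
  Base: filing + 15 years → 3 March 2012.
  Administrative Delay Adjustment: +170 days → 20 August 2012.
Expiry of referenced patent CV-43503:
  Base: filing + 15 years → 24 June 2010.
  Administrative Delay Adjustment: +880 days → 20 November 2012.
Terminal disclaimer: CV-556521 expires on the earlier of 20 August 2012 and 20 November 2012.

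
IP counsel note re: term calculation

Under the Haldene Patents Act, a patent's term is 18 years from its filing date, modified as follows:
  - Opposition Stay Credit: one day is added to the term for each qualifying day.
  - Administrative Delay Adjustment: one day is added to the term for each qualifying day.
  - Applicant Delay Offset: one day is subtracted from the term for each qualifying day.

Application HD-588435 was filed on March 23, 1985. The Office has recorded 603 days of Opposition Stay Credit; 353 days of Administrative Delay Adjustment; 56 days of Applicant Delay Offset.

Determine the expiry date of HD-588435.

Base term: filing date + 18 years → 23 March 2003.
Opposition Stay Credit: +603 days → 15 November 2004.
Administrative Delay Adjustment: +353 days → 3 November 2005.
Applicant Delay Offset: −56 days → 8 September 2005.

September 8, 2005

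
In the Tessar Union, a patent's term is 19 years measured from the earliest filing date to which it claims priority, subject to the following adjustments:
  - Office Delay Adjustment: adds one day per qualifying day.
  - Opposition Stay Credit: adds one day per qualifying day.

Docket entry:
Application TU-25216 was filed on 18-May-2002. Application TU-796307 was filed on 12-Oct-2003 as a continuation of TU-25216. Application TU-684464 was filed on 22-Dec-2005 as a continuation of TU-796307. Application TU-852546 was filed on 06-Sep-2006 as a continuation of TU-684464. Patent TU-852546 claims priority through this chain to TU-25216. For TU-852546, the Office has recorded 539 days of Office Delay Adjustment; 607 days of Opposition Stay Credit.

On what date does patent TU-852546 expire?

Earliest priority filing: 18 May 2002.
Base term: 18 May 2002 + 19 years → 18 May 2021.
Office Delay Adjustment: +539 days → 8 November 2022.
Opposition Stay Credit: +607 days → 7 July 2024.

July 7, 2024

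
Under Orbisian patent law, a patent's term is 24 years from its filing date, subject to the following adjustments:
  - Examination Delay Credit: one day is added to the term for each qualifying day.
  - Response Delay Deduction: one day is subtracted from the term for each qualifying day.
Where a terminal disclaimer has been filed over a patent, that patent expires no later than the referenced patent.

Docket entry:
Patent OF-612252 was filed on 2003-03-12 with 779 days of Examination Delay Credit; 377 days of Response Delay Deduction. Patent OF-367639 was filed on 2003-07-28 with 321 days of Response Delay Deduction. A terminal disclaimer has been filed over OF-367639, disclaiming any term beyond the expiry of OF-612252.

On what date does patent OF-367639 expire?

Natural term of OF-367639:
  Base: filing + 24 years → 28 July 2027.
  Response Delay Deduction: −321 days → 10 September 2026.
Expiry of referenced patent OF-612252:
  Base: filing + 24 years → 12 March 2027.
  Examination Delay Credit: +779 days → 29 April 2029.
  Response Delay Deduction: −377 days → 17 April 2028.
Terminal disclaimer: OF-367639 expires on the earlier of 10 September 2026 and 17 April 2028.

2026-09-10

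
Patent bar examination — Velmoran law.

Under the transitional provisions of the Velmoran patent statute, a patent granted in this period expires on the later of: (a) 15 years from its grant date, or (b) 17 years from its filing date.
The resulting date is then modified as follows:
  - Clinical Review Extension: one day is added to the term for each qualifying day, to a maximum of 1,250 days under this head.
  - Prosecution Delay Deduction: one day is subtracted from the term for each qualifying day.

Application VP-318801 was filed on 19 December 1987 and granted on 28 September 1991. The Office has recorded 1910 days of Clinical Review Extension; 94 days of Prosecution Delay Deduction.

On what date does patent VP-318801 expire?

(a) grant + 15 years → 28 September 2006.
(b) filing + 17 years → 19 December 2004.
Later of the two: 28 September 2006.
Clinical Review Extension: 1910 days claimed exceeds the 1250-day cap, so +1250 days → 1 March 2010.
Prosecution Delay Deduction: −94 days → 27 November 2009.

November 27, 2009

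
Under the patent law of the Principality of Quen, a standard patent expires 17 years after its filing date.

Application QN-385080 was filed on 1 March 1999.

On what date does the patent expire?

Filing date + 17 years → 1 March 2016.

2016-03-01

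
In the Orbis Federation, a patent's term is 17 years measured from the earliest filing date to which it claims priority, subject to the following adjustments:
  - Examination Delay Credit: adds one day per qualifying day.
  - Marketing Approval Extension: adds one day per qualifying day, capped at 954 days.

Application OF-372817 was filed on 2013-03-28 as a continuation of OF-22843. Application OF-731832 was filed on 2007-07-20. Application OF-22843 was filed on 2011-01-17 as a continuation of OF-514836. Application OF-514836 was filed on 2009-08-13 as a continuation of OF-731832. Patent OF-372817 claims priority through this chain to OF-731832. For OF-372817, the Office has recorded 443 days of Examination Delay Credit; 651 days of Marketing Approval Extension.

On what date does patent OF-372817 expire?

2027-07-19

Earliest priority filing: 20 July 2007.
Base term: 20 July 2007 + 17 years → 20 July 2024.
Examination Delay Credit: +443 days → 6 October 2025.
Marketing Approval Extension: 651 days (within the 954-day cap) → +651 days → 19 July 2027.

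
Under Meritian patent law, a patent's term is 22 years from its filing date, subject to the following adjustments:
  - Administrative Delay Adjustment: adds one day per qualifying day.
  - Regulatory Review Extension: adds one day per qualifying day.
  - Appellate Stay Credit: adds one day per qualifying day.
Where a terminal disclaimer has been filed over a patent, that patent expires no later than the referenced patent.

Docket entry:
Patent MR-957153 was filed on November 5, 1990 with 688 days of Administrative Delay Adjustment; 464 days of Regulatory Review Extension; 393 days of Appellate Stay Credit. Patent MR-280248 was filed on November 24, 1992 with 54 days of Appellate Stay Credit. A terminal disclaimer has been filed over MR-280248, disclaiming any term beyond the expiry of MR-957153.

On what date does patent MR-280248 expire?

Natural term of MR-280248:
  Base: filing + 22 years → 24 November 2014.
  Appellate Stay Credit: +54 days → 17 January 2015.
Expiry of referenced patent MR-957153:
  Base: filing + 22 years → 5 November 2012.
  Administrative Delay Adjustment: +688 days → 24 September 2014.
  Regulatory Review Extension: +464 days → 1 January 2016.
  Appellate Stay Credit: +393 days → 28 January 2017.
Terminal disclaimer: MR-280248 expires on the earlier of 17 January 2015 and 28 January 2017.

January 17, 2015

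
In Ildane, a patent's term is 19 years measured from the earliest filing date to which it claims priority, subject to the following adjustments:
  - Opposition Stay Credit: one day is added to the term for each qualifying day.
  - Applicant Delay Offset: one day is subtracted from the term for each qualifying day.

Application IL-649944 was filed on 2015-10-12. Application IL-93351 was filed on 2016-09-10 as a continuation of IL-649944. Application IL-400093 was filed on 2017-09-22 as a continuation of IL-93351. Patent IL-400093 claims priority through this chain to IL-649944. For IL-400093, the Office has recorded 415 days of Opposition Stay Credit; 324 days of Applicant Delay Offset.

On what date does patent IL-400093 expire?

2035-01-11

Earliest priority filing: 12 October 2015.
Base term: 12 October 2015 + 19 years → 12 October 2034.
Opposition Stay Credit: +415 days → 1 December 2035.
Applicant Delay Offset: −324 days → 11 January 2035.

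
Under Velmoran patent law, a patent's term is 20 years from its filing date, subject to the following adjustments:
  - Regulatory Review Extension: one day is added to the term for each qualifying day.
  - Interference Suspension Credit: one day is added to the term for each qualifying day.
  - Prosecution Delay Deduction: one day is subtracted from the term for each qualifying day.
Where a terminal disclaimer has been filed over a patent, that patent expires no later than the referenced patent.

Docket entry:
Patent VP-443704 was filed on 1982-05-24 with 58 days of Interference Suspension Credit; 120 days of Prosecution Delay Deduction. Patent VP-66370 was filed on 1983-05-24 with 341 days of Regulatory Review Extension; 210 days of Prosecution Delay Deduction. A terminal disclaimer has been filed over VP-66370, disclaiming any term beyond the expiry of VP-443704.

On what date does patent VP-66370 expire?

March 23, 2002

Natural term of VP-66370:
  Base: filing + 20 years → 24 May 2003.
  Regulatory Review Extension: +341 days → 29 April 2004.
  Prosecution Delay Deduction: −210 days → 2 October 2003.
Expiry of referenced patent VP-443704:
  Base: filing + 20 years → 24 May 2002.
  Interference Suspension Credit: +58 days → 21 July 2002.
  Prosecution Delay Deduction: −120 days → 23 March 2002.
Terminal disclaimer: VP-66370 expires on the earlier of 2 October 2003 and 23 March 2002.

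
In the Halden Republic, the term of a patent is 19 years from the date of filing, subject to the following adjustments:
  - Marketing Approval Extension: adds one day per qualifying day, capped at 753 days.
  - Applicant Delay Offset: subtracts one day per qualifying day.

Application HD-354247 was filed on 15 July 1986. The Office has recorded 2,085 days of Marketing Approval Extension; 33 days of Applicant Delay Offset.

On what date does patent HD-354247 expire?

Base term: filing date + 19 years → 15 July 2005.
Marketing Approval Extension: 2085 days claimed exceeds the 753-day cap, so +753 days → 7 August 2007.
Applicant Delay Offset: −33 days → 5 July 2007.

2007-07-05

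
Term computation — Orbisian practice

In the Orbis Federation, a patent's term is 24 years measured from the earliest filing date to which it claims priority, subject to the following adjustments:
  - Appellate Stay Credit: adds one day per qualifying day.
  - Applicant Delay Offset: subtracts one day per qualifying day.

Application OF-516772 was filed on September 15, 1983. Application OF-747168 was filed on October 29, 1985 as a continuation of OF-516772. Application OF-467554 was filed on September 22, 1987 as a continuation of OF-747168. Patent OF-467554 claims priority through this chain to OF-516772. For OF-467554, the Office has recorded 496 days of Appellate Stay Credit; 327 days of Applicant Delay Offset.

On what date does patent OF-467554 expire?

March 2, 2008

Earliest priority filing: 15 September 1983.
Base term: 15 September 1983 + 24 years → 15 September 2007.
Appellate Stay Credit: +496 days → 23 January 2009.
Applicant Delay Offset: −327 days → 2 March 2008.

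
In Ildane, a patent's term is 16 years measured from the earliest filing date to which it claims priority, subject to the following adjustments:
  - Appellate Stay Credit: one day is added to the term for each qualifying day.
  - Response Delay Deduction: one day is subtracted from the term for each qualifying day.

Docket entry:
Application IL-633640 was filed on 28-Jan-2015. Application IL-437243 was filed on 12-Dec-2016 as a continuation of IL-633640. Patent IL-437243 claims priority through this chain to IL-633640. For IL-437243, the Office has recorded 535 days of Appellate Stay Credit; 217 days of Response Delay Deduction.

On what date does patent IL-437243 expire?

December 12, 2031

Earliest priority filing: 28 January 2015.
Base term: 28 January 2015 + 16 years → 28 January 2031.
Appellate Stay Credit: +535 days → 16 July 2032.
Response Delay Deduction: −217 days → 12 December 2031.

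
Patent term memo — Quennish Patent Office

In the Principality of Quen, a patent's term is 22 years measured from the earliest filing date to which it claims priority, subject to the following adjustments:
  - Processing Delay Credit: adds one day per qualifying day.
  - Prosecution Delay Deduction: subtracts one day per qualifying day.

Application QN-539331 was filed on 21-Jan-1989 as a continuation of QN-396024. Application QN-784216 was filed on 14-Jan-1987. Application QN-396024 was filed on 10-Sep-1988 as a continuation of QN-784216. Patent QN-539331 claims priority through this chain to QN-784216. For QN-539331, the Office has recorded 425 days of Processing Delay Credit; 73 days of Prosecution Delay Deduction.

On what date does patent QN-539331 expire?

2010-01-01

Earliest priority filing: 14 January 1987.
Base term: 14 January 1987 + 22 years → 14 January 2009.
Processing Delay Credit: +425 days → 15 March 2010.
Prosecution Delay Deduction: −73 days → 1 January 2010.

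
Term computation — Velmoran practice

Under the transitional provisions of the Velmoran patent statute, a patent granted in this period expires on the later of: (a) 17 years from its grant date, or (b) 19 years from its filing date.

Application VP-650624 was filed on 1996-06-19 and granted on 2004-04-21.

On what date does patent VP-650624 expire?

April 21, 2021

(a) grant + 17 years → 21 April 2021.
(b) filing + 19 years → 19 June 2015.
Later of the two: 21 April 2021.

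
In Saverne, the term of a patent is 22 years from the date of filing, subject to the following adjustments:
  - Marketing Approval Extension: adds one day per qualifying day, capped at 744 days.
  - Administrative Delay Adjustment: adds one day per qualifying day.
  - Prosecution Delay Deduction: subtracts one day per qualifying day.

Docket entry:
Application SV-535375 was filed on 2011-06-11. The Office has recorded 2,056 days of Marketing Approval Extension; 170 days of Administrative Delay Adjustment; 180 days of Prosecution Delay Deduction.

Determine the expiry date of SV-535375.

June 15, 2035

Base term: filing date + 22 years → 11 June 2033.
Marketing Approval Extension: 2056 days claimed exceeds the 744-day cap, so +744 days → 25 June 2035.
Administrative Delay Adjustment: +170 days → 12 December 2035.
Prosecution Delay Deduction: −180 days → 15 June 2035.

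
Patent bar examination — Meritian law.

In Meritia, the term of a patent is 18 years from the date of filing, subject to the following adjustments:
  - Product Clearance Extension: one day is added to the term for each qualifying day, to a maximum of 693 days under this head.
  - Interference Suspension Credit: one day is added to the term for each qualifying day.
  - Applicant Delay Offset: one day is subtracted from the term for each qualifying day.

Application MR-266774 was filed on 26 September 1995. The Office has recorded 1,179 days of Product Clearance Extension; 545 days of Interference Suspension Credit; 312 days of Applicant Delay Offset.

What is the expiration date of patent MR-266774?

April 9, 2016

Base term: filing date + 18 years → 26 September 2013.
Product Clearance Extension: 1179 days claimed exceeds the 693-day cap, so +693 days → 20 August 2015.
Interference Suspension Credit: +545 days → 15 February 2017.
Applicant Delay Offset: −312 days → 9 April 2016.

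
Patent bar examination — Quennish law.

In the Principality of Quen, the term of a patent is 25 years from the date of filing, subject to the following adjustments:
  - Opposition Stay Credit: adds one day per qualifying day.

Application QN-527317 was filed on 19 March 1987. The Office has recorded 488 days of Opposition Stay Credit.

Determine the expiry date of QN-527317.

Base term: filing date + 25 years → 19 March 2012.
Opposition Stay Credit: +488 days → 20 July 2013.

2013-07-20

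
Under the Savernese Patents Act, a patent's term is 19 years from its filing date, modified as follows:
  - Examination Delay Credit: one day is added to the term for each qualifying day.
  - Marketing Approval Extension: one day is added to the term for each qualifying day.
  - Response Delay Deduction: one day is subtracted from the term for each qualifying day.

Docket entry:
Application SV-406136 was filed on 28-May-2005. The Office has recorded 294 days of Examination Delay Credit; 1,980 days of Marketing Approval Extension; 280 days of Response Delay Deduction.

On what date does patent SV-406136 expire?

Base term: filing date + 19 years → 28 May 2024.
Examination Delay Credit: +294 days → 18 March 2025.
Marketing Approval Extension: +1980 days → 19 August 2030.
Response Delay Deduction: −280 days → 12 November 2029.

2029-11-12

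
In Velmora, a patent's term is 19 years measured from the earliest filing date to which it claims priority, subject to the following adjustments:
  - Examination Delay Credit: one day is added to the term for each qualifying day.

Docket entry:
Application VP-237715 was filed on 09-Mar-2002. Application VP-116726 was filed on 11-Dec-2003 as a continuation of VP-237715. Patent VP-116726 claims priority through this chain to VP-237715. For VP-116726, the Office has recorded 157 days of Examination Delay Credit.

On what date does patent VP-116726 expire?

August 13, 2021

Earliest priority filing: 9 March 2002.
Base term: 9 March 2002 + 19 years → 9 March 2021.
Examination Delay Credit: +157 days → 13 August 2021.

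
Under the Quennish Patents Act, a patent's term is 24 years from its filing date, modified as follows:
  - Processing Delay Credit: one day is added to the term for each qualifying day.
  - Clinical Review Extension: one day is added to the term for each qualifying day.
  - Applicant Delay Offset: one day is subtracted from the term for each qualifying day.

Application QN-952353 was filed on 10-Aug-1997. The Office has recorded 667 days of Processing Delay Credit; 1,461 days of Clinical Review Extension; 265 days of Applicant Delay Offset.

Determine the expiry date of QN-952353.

September 16, 2026

Base term: filing date + 24 years → 10 August 2021.
Processing Delay Credit: +667 days → 8 June 2023.
Clinical Review Extension: +1461 days → 8 June 2027.
Applicant Delay Offset: −265 days → 16 September 2026.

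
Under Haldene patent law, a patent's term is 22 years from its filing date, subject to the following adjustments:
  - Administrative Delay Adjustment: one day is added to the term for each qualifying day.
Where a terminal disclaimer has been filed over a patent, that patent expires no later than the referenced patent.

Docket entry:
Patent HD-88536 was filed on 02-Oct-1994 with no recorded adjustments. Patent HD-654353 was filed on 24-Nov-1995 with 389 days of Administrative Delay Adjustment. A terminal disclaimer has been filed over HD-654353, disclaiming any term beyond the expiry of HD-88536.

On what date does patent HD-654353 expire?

Natural term of HD-654353:
  Base: filing + 22 years → 24 November 2017.
  Administrative Delay Adjustment: +389 days → 18 December 2018.
Expiry of referenced patent HD-88536:
  Base: filing + 22 years → 2 October 2016.
Terminal disclaimer: HD-654353 expires on the earlier of 18 December 2018 and 2 October 2016.

2016-10-02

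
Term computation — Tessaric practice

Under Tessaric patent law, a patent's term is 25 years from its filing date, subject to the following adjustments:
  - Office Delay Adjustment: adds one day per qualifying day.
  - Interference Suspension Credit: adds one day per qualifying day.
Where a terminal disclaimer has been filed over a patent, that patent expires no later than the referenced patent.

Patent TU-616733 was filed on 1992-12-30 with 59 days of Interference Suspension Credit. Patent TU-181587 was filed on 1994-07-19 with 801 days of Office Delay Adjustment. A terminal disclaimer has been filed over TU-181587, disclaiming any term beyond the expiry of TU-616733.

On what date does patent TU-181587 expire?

2018-02-27

Natural term of TU-181587:
  Base: filing + 25 years → 19 July 2019.
  Office Delay Adjustment: +801 days → 27 September 2021.
Expiry of referenced patent TU-616733:
  Base: filing + 25 years → 30 December 2017.
  Interference Suspension Credit: +59 days → 27 February 2018.
Terminal disclaimer: TU-181587 expires on the earlier of 27 September 2021 and 27 February 2018.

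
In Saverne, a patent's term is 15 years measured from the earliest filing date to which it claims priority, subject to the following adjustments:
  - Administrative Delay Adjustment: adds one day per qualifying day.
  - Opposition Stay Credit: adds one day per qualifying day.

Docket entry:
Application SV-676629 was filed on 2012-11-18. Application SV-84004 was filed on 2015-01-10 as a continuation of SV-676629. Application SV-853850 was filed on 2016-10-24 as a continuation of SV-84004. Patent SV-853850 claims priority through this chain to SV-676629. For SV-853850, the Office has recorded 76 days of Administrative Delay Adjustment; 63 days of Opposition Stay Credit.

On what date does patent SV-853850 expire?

2028-04-05

Earliest priority filing: 18 November 2012.
Base term: 18 November 2012 + 15 years → 18 November 2027.
Administrative Delay Adjustment: +76 days → 2 February 2028.
Opposition Stay Credit: +63 days → 5 April 2028.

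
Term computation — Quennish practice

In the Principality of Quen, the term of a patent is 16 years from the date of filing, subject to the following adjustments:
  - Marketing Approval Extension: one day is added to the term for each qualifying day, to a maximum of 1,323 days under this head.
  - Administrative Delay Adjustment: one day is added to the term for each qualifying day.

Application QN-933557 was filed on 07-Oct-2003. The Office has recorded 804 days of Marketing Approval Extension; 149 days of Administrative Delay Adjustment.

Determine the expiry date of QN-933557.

Base term: filing date + 16 years → 7 October 2019.
Marketing Approval Extension: 804 days (within the 1323-day cap) → +804 days → 19 December 2021.
Administrative Delay Adjustment: +149 days → 17 May 2022.

May 17, 2022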